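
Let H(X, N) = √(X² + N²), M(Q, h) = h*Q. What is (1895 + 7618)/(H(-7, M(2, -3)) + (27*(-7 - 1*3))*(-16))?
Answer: 1174176/533209 - 1359*√85/2666045 ≈ 2.1974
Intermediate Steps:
M(Q, h) = Q*h
H(X, N) = √(N² + X²)
(1895 + 7618)/(H(-7, M(2, -3)) + (27*(-7 - 1*3))*(-16)) = (1895 + 7618)/(√((2*(-3))² + (-7)²) + (27*(-7 - 1*3))*(-16)) = 9513/(√((-6)² + 49) + (27*(-7 - 3))*(-16)) = 9513/(√(36 + 49) + (27*(-10))*(-16)) = 9513/(√85 - 270*(-16)) = 9513/(√85 + 4320) = 9513/(4320 + √85)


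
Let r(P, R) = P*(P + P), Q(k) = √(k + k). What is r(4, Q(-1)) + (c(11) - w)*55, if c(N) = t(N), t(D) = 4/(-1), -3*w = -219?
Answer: -4203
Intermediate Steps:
w = 73 (w = -⅓*(-219) = 73)
t(D) = -4 (t(D) = 4*(-1) = -4)
Q(k) = √2*√k (Q(k) = √(2*k) = √2*√k)
r(P, R) = 2*P² (r(P, R) = P*(2*P) = 2*P²)
c(N) = -4
r(4, Q(-1)) + (c(11) - w)*55 = 2*4² + (-4 - 1*73)*55 = 2*16 + (-4 - 73)*55 = 32 - 77*55 = 32 - 4235 = -4203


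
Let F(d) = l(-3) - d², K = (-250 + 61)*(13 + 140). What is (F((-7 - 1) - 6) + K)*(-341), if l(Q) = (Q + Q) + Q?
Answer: 9930602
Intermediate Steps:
l(Q) = 3*Q (l(Q) = 2*Q + Q = 3*Q)
K = -28917 (K = -189*153 = -28917)
F(d) = -9 - d² (F(d) = 3*(-3) - d² = -9 - d²)
(F((-7 - 1) - 6) + K)*(-341) = ((-9 - ((-7 - 1) - 6)²) - 28917)*(-341) = ((-9 - (-8 - 6)²) - 28917)*(-341) = ((-9 - 1*(-14)²) - 28917)*(-341) = ((-9 - 1*196) - 28917)*(-341) = ((-9 - 196) - 28917)*(-341) = (-205 - 28917)*(-341) = -29122*(-341) = 9930602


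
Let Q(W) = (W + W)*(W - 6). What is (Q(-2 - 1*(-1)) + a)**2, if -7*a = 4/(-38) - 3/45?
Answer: 15976009/81225 ≈ 196.69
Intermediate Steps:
Q(W) = 2*W*(-6 + W) (Q(W) = (2*W)*(-6 + W) = 2*W*(-6 + W))
a = 7/285 (a = -(4/(-38) - 3/45)/7 = -(4*(-1/38) - 3*1/45)/7 = -(-2/19 - 1/15)/7 = -1/7*(-49/285) = 7/285 ≈ 0.024561)
(Q(-2 - 1*(-1)) + a)**2 = (2*(-2 - 1*(-1))*(-6 + (-2 - 1*(-1))) + 7/285)**2 = (2*(-2 + 1)*(-6 + (-2 + 1)) + 7/285)**2 = (2*(-1)*(-6 - 1) + 7/285)**2 = (2*(-1)*(-7) + 7/285)**2 = (14 + 7/285)**2 = (3997/285)**2 = 15976009/81225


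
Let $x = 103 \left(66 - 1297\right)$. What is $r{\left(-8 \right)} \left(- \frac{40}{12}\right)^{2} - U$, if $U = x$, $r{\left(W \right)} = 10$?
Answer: $\frac{1142137}{9} \approx 1.269 \cdot 10^{5}$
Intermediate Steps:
$x = -126793$ ($x = 103 \left(-1231\right) = -126793$)
$U = -126793$
$r{\left(-8 \right)} \left(- \frac{40}{12}\right)^{2} - U = 10 \left(- \frac{40}{12}\right)^{2} - -126793 = 10 \left(\left(-40\right) \frac{1}{12}\right)^{2} + 126793 = 10 \left(- \frac{10}{3}\right)^{2} + 126793 = 10 \cdot \frac{100}{9} + 126793 = \frac{1000}{9} + 126793 = \frac{1142137}{9}$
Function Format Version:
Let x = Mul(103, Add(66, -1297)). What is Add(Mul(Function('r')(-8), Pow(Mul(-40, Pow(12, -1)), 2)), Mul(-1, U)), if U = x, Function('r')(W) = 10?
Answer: Rational(1142137, 9) ≈ 1.2690e+5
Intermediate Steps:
x = -126793 (x = Mul(103, -1231) = -126793)
U = -126793
Add(Mul(Function('r')(-8), Pow(Mul(-40, Pow(12, -1)), 2)), Mul(-1, U)) = Add(Mul(10, Pow(Mul(-40, Pow(12, -1)), 2)), Mul(-1, -126793)) = Add(Mul(10, Pow(Mul(-40, Rational(1, 12)), 2)), 126793) = Add(Mul(10, Pow(Rational(-10, 3), 2)), 126793) = Add(Mul(10, Rational(100, 9)), 126793) = Add(Rational(1000, 9), 126793) = Rational(1142137, 9)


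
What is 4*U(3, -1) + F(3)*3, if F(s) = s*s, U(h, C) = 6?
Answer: 51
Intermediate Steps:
F(s) = s**2
4*U(3, -1) + F(3)*3 = 4*6 + 3**2*3 = 24 + 9*3 = 24 + 27 = 51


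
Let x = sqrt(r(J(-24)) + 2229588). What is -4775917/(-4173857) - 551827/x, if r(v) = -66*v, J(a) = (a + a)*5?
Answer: 4775917/4173857 - 551827*sqrt(62373)/374238 ≈ -367.11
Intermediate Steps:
J(a) = 10*a (J(a) = (2*a)*5 = 10*a)
x = 6*sqrt(62373) (x = sqrt(-660*(-24) + 2229588) = sqrt(-66*(-240) + 2229588) = sqrt(15840 + 2229588) = sqrt(2245428) = 6*sqrt(62373) ≈ 1498.5)
-4775917/(-4173857) - 551827/x = -4775917/(-4173857) - 551827*sqrt(62373)/374238 = -4775917*(-1/4173857) - 551827*sqrt(62373)/374238 = 4775917/4173857 - 551827*sqrt(62373)/374238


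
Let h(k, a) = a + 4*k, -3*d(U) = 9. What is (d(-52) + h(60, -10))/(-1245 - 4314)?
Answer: -227/5559 ≈ -0.040835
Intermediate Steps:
d(U) = -3 (d(U) = -⅓*9 = -3)
(d(-52) + h(60, -10))/(-1245 - 4314) = (-3 + (-10 + 4*60))/(-1245 - 4314) = (-3 + (-10 + 240))/(-5559) = (-3 + 230)*(-1/5559) = 227*(-1/5559) = -227/5559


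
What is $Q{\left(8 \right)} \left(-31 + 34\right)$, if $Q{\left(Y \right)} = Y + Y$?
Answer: $48$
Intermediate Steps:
$Q{\left(Y \right)} = 2 Y$
$Q{\left(8 \right)} \left(-31 + 34\right) = 2 \cdot 8 \left(-31 + 34\right) = 16 \cdot 3 = 48$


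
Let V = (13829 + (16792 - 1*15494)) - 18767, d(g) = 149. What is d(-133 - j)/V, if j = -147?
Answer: -149/3640 ≈ -0.040934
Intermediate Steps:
V = -3640 (V = (13829 + (16792 - 15494)) - 18767 = (13829 + 1298) - 18767 = 15127 - 18767 = -3640)
d(-133 - j)/V = 149/(-3640) = 149*(-1/3640) = -149/3640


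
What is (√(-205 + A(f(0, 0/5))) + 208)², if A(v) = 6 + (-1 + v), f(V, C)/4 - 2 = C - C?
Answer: 43072 + 3328*I*√3 ≈ 43072.0 + 5764.3*I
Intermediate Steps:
f(V, C) = 8 (f(V, C) = 8 + 4*(C - C) = 8 + 4*0 = 8 + 0 = 8)
A(v) = 5 + v
(√(-205 + A(f(0, 0/5))) + 208)² = (√(-205 + (5 + 8)) + 208)² = (√(-205 + 13) + 208)² = (√(-192) + 208)² = (8*I*√3 + 208)² = (208 + 8*I*√3)²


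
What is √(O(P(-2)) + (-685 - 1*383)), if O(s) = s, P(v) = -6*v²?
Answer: 2*I*√273 ≈ 33.045*I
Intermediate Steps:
√(O(P(-2)) + (-685 - 1*383)) = √(-6*(-2)² + (-685 - 1*383)) = √(-6*4 + (-685 - 383)) = √(-24 - 1068) = √(-1092) = 2*I*√273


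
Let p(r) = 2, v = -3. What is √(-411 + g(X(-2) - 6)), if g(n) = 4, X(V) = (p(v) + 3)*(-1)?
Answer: I*√407 ≈ 20.174*I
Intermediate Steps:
X(V) = -5 (X(V) = (2 + 3)*(-1) = 5*(-1) = -5)
√(-411 + g(X(-2) - 6)) = √(-411 + 4) = √(-407) = I*√407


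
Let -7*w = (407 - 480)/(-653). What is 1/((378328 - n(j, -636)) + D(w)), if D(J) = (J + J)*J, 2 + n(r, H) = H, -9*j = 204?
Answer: 20894041/7918131152264 ≈ 2.6388e-6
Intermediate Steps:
j = -68/3 (j = -⅑*204 = -68/3 ≈ -22.667)
n(r, H) = -2 + H
w = -73/4571 (w = -(407 - 480)/(7*(-653)) = -(-73)*(-1)/(7*653) = -⅐*73/653 = -73/4571 ≈ -0.015970)
D(J) = 2*J² (D(J) = (2*J)*J = 2*J²)
1/((378328 - n(j, -636)) + D(w)) = 1/((378328 - (-2 - 636)) + 2*(-73/4571)²) = 1/((378328 - 1*(-638)) + 2*(5329/20894041)) = 1/((378328 + 638) + 10658/20894041) = 1/(378966 + 10658/20894041) = 1/(7918131152264/20894041) = 20894041/7918131152264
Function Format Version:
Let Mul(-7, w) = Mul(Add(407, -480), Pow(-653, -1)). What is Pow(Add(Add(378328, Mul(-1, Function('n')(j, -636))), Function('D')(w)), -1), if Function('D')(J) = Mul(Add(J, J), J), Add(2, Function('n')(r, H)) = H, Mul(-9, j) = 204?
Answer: Rational(20894041, 7918131152264) ≈ 2.6388e-6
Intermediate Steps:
j = Rational(-68, 3) (j = Mul(Rational(-1, 9), 204) = Rational(-68, 3) ≈ -22.667)
Function('n')(r, H) = Add(-2, H)
w = Rational(-73, 4571) (w = Mul(Rational(-1, 7), Mul(Add(407, -480), Pow(-653, -1))) = Mul(Rational(-1, 7), Mul(-73, Rational(-1, 653))) = Mul(Rational(-1, 7), Rational(73, 653)) = Rational(-73, 4571) ≈ -0.015970)
Function('D')(J) = Mul(2, Pow(J, 2)) (Function('D')(J) = Mul(Mul(2, J), J) = Mul(2, Pow(J, 2)))
Pow(Add(Add(378328, Mul(-1, Function('n')(j, -636))), Function('D')(w)), -1) = Pow(Add(Add(378328, Mul(-1, Add(-2, -636))), Mul(2, Pow(Rational(-73, 4571), 2))), -1) = Pow(Add(Add(378328, Mul(-1, -638)), Mul(2, Rational(5329, 20894041))), -1) = Pow(Add(Add(378328, 638), Rational(10658, 20894041)), -1) = Pow(Add(378966, Rational(10658, 20894041)), -1) = Pow(Rational(7918131152264, 20894041), -1) = Rational(20894041, 7918131152264)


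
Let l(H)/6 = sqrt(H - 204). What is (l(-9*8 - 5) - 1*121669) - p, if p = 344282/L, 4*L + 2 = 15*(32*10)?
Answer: -292572495/2399 + 6*I*sqrt(281) ≈ -1.2196e+5 + 100.58*I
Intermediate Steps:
L = 2399/2 (L = -1/2 + (15*(32*10))/4 = -1/2 + (15*320)/4 = -1/2 + (1/4)*4800 = -1/2 + 1200 = 2399/2 ≈ 1199.5)
p = 688564/2399 (p = 344282/(2399/2) = 344282*(2/2399) = 688564/2399 ≈ 287.02)
l(H) = 6*sqrt(-204 + H) (l(H) = 6*sqrt(H - 204) = 6*sqrt(-204 + H))
(l(-9*8 - 5) - 1*121669) - p = (6*sqrt(-204 + (-9*8 - 5)) - 1*121669) - 1*688564/2399 = (6*sqrt(-204 + (-72 - 5)) - 121669) - 688564/2399 = (6*sqrt(-204 - 77) - 121669) - 688564/2399 = (6*sqrt(-281) - 121669) - 688564/2399 = (6*(I*sqrt(281)) - 121669) - 688564/2399 = (6*I*sqrt(281) - 121669) - 688564/2399 = (-121669 + 6*I*sqrt(281)) - 688564/2399 = -292572495/2399 + 6*I*sqrt(281)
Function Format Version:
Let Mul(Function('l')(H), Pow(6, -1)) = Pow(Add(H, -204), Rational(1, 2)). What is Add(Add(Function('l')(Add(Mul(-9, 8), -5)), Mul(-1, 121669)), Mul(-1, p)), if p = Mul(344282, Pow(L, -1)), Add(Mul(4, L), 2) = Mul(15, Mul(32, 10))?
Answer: Add(Rational(-292572495, 2399), Mul(6, I, Pow(281, Rational(1, 2)))) ≈ Add(-1.2196e+5, Mul(100.58, I))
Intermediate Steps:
L = Rational(2399, 2) (L = Add(Rational(-1, 2), Mul(Rational(1, 4), Mul(15, Mul(32, 10)))) = Add(Rational(-1, 2), Mul(Rational(1, 4), Mul(15, 320))) = Add(Rational(-1, 2), Mul(Rational(1, 4), 4800)) = Add(Rational(-1, 2), 1200) = Rational(2399, 2) ≈ 1199.5)
p = Rational(688564, 2399) (p = Mul(344282, Pow(Rational(2399, 2), -1)) = Mul(344282, Rational(2, 2399)) = Rational(688564, 2399) ≈ 287.02)
Function('l')(H) = Mul(6, Pow(Add(-204, H), Rational(1, 2))) (Function('l')(H) = Mul(6, Pow(Add(H, -204), Rational(1, 2))) = Mul(6, Pow(Add(-204, H), Rational(1, 2))))
Add(Add(Function('l')(Add(Mul(-9, 8), -5)), Mul(-1, 121669)), Mul(-1, p)) = Add(Add(Mul(6, Pow(Add(-204, Add(Mul(-9, 8), -5)), Rational(1, 2))), Mul(-1, 121669)), Mul(-1, Rational(688564, 2399))) = Add(Add(Mul(6, Pow(Add(-204, Add(-72, -5)), Rational(1, 2))), -121669), Rational(-688564, 2399)) = Add(Add(Mul(6, Pow(Add(-204, -77), Rational(1, 2))), -121669), Rational(-688564, 2399)) = Add(Add(Mul(6, Pow(-281, Rational(1, 2))), -121669), Rational(-688564, 2399)) = Add(Add(Mul(6, Mul(I, Pow(281, Rational(1, 2)))), -121669), Rational(-688564, 2399)) = Add(Add(Mul(6, I, Pow(281, Rational(1, 2))), -121669), Rational(-688564, 2399)) = Add(Add(-121669, Mul(6, I, Pow(281, Rational(1, 2)))), Rational(-688564, 2399)) = Add(Rational(-292572495, 2399), Mul(6, I, Pow(281, Rational(1, 2))))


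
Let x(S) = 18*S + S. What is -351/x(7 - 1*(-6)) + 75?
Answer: 1398/19 ≈ 73.579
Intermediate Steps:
x(S) = 19*S
-351/x(7 - 1*(-6)) + 75 = -351*1/(19*(7 - 1*(-6))) + 75 = -351*1/(19*(7 + 6)) + 75 = -351/(19*13) + 75 = -351/247 + 75 = -351*1/247 + 75 = -27/19 + 75 = 1398/19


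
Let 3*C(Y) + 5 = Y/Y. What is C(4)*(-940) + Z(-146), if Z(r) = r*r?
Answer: 67708/3 ≈ 22569.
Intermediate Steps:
C(Y) = -4/3 (C(Y) = -5/3 + (Y/Y)/3 = -5/3 + (⅓)*1 = -5/3 + ⅓ = -4/3)
Z(r) = r²
C(4)*(-940) + Z(-146) = -4/3*(-940) + (-146)² = 3760/3 + 21316 = 67708/3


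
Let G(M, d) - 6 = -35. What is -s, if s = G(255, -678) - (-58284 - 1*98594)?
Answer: -156849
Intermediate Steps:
G(M, d) = -29 (G(M, d) = 6 - 35 = -29)
s = 156849 (s = -29 - (-58284 - 1*98594) = -29 - (-58284 - 98594) = -29 - 1*(-156878) = -29 + 156878 = 156849)
-s = -1*156849 = -156849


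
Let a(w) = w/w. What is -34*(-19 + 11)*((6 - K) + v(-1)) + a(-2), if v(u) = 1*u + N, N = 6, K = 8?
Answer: 817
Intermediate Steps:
a(w) = 1
v(u) = 6 + u (v(u) = 1*u + 6 = u + 6 = 6 + u)
-34*(-19 + 11)*((6 - K) + v(-1)) + a(-2) = -34*(-19 + 11)*((6 - 1*8) + (6 - 1)) + 1 = -(-272)*((6 - 8) + 5) + 1 = -(-272)*(-2 + 5) + 1 = -(-272)*3 + 1 = -34*(-24) + 1 = 816 + 1 = 817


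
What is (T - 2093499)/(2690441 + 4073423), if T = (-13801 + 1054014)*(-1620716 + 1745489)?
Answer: 64894201575/3381932 ≈ 19189.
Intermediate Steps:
T = 129790496649 (T = 1040213*124773 = 129790496649)
(T - 2093499)/(2690441 + 4073423) = (129790496649 - 2093499)/(2690441 + 4073423) = 129788403150/6763864 = 129788403150*(1/6763864) = 64894201575/3381932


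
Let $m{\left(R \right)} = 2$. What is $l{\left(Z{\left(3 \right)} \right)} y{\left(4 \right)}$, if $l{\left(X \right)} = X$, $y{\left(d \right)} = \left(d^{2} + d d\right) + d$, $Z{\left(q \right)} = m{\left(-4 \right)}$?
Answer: $72$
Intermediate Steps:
$Z{\left(q \right)} = 2$
$y{\left(d \right)} = d + 2 d^{2}$ ($y{\left(d \right)} = \left(d^{2} + d^{2}\right) + d = 2 d^{2} + d = d + 2 d^{2}$)
$l{\left(Z{\left(3 \right)} \right)} y{\left(4 \right)} = 2 \cdot 4 \left(1 + 2 \cdot 4\right) = 2 \cdot 4 \left(1 + 8\right) = 2 \cdot 4 \cdot 9 = 2 \cdot 36 = 72$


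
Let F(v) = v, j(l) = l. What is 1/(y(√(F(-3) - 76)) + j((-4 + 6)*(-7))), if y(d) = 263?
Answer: 1/249 ≈ 0.0040161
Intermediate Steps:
1/(y(√(F(-3) - 76)) + j((-4 + 6)*(-7))) = 1/(263 + (-4 + 6)*(-7)) = 1/(263 + 2*(-7)) = 1/(263 - 14) = 1/249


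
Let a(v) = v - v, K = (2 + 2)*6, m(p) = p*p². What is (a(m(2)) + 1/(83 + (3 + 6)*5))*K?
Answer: 3/16 ≈ 0.18750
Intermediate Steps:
m(p) = p³
K = 24 (K = 4*6 = 24)
a(v) = 0
(a(m(2)) + 1/(83 + (3 + 6)*5))*K = (0 + 1/(83 + (3 + 6)*5))*24 = (0 + 1/(83 + 9*5))*24 = (0 + 1/(83 + 45))*24 = (0 + 1/128)*24 = (1/128)*24 = 3/16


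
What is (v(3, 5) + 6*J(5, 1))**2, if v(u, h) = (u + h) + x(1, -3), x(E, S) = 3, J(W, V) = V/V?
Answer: 289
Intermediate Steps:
J(W, V) = 1
v(u, h) = 3 + h + u (v(u, h) = (u + h) + 3 = (h + u) + 3 = 3 + h + u)
(v(3, 5) + 6*J(5, 1))**2 = ((3 + 5 + 3) + 6*1)**2 = (11 + 6)**2 = 17**2 = 289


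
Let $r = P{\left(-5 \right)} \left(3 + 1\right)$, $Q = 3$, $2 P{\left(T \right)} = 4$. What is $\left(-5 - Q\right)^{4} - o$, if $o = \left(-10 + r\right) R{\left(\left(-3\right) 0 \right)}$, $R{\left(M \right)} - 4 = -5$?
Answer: $4094$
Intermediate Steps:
$R{\left(M \right)} = -1$ ($R{\left(M \right)} = 4 - 5 = -1$)
$P{\left(T \right)} = 2$ ($P{\left(T \right)} = \frac{1}{2} \cdot 4 = 2$)
$r = 8$ ($r = 2 \left(3 + 1\right) = 2 \cdot 4 = 8$)
$o = 2$ ($o = \left(-10 + 8\right) \left(-1\right) = \left(-2\right) \left(-1\right) = 2$)
$\left(-5 - Q\right)^{4} - o = \left(-5 - 3\right)^{4} - 2 = \left(-8\right)^{4} - 2 = 4096 - 2 = 4094$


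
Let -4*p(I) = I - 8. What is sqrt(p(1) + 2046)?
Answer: sqrt(8191)/2 ≈ 45.252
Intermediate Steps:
p(I) = 2 - I/4 (p(I) = -(I - 8)/4 = -(-8 + I)/4 = 2 - I/4)
sqrt(p(1) + 2046) = sqrt((2 - 1/4*1) + 2046) = sqrt((2 - 1/4) + 2046) = sqrt(7/4 + 2046) = sqrt(8191/4) = sqrt(8191)/2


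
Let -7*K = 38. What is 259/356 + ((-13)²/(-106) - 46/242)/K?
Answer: 22908487/21688766 ≈ 1.0562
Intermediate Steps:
K = -38/7 (K = -⅐*38 = -38/7 ≈ -5.4286)
259/356 + ((-13)²/(-106) - 46/242)/K = 259/356 + ((-13)²/(-106) - 46/242)/(-38/7) = 259*(1/356) + (169*(-1/106) - 46*1/242)*(-7/38) = 259/356 + (-169/106 - 23/121)*(-7/38) = 259/356 - 22887/12826*(-7/38) = 259/356 + 160209/487388 = 22908487/21688766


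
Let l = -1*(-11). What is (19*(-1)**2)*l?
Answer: 209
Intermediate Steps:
l = 11
(19*(-1)**2)*l = (19*(-1)**2)*11 = (19*1)*11 = 19*11 = 209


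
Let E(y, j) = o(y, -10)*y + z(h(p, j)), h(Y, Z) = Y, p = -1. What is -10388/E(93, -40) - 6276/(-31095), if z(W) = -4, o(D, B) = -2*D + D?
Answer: 125773696/89688345 ≈ 1.4023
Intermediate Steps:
o(D, B) = -D
E(y, j) = -4 - y² (E(y, j) = (-y)*y - 4 = -y² - 4 = -4 - y²)
-10388/E(93, -40) - 6276/(-31095) = -10388/(-4 - 1*93²) - 6276/(-31095) = -10388/(-4 - 1*8649) - 6276*(-1/31095) = -10388/(-4 - 8649) + 2092/10365 = -10388/(-8653) + 2092/10365 = -10388*(-1/8653) + 2092/10365 = 10388/8653 + 2092/10365 = 125773696/89688345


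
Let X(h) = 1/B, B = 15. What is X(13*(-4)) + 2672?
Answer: 40081/15 ≈ 2672.1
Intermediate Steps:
X(h) = 1/15
X(13*(-4)) + 2672 = 1/15 + 2672 = 40081/15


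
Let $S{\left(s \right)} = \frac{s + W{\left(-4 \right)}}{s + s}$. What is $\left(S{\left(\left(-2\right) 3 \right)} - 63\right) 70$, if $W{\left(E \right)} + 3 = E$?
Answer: $- \frac{26005}{6} \approx -4334.2$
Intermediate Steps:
$W{\left(E \right)} = -3 + E$
$S{\left(s \right)} = \frac{-7 + s}{2 s}$ ($S{\left(s \right)} = \frac{s - 7}{s + s} = \frac{s - 7}{2 s} = \left(-7 + s\right) \frac{1}{2 s} = \frac{-7 + s}{2 s}$)
$\left(S{\left(\left(-2\right) 3 \right)} - 63\right) 70 = \left(\frac{-7 - 6}{2 \left(\left(-2\right) 3\right)} - 63\right) 70 = \left(\frac{-7 - 6}{2 \left(-6\right)} - 63\right) 70 = \left(\frac{1}{2} \left(- \frac{1}{6}\right) \left(-13\right) - 63\right) 70 = \left(\frac{13}{12} - 63\right) 70 = \left(- \frac{743}{12}\right) 70 = - \frac{26005}{6}$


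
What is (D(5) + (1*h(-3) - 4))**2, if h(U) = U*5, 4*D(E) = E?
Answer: 5041/16 ≈ 315.06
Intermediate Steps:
D(E) = E/4
h(U) = 5*U
(D(5) + (1*h(-3) - 4))**2 = ((1/4)*5 + (1*(5*(-3)) - 4))**2 = (5/4 + (1*(-15) - 4))**2 = (5/4 + (-15 - 4))**2 = (5/4 - 19)**2 = (-71/4)**2 = 5041/16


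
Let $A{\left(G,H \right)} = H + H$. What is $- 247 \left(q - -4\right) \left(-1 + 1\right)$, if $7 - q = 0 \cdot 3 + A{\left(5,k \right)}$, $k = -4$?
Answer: $0$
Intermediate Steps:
$A{\left(G,H \right)} = 2 H$
$q = 15$ ($q = 7 - \left(0 \cdot 3 + 2 \left(-4\right)\right) = 7 - \left(0 - 8\right) = 7 - -8 = 7 + 8 = 15$)
$- 247 \left(q - -4\right) \left(-1 + 1\right) = - 247 \left(15 - -4\right) \left(-1 + 1\right) = - 247 \left(15 + 4\right) 0 = - 247 \cdot 19 \cdot 0 = \left(-247\right) 0 = 0$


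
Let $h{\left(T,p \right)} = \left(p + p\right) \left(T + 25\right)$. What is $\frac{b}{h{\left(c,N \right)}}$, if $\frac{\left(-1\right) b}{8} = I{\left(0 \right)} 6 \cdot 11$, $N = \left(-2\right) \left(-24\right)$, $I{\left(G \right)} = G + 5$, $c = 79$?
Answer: $- \frac{55}{208} \approx -0.26442$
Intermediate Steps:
$I{\left(G \right)} = 5 + G$
$N = 48$
$h{\left(T,p \right)} = 2 p \left(25 + T\right)$
$b = -2640$ ($b = - 8 \left(5 + 0\right) 6 \cdot 11 = - 8 \cdot 5 \cdot 6 \cdot 11 = - 8 \cdot 30 \cdot 11 = \left(-8\right) 330 = -2640$)
$\frac{b}{h{\left(c,N \right)}} = - \frac{2640}{2 \cdot 48 \left(25 + 79\right)} = - \frac{2640}{2 \cdot 48 \cdot 104} = - \frac{2640}{9984} = \left(-2640\right) \frac{1}{9984} = - \frac{55}{208}$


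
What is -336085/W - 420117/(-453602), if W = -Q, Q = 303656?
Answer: 140009937961/68869484456 ≈ 2.0330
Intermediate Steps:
W = -303656 (W = -1*303656 = -303656)
-336085/W - 420117/(-453602) = -336085/(-303656) - 420117/(-453602) = -336085*(-1/303656) - 420117*(-1/453602) = 336085/303656 + 420117/453602 = 140009937961/68869484456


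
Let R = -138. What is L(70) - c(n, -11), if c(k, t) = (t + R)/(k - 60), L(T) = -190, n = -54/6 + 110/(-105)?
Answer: -282619/1471 ≈ -192.13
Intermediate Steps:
n = -211/21 (n = -54*⅙ + 110*(-1/105) = -9 - 22/21 = -211/21 ≈ -10.048)
c(k, t) = (-138 + t)/(-60 + k) (c(k, t) = (t - 138)/(k - 60) = (-138 + t)/(-60 + k))
L(70) - c(n, -11) = -190 - (-138 - 11)/(-60 - 211/21) = -190 - (-149)/(-1471/21) = -190 - (-21)*(-149)/1471 = -190 - 1*3129/1471 = -190 - 3129/1471 = -282619/1471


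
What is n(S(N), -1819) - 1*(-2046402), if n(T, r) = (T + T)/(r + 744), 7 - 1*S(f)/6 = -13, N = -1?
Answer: 439976382/215 ≈ 2.0464e+6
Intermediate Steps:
S(f) = 120 (S(f) = 42 - 6*(-13) = 42 + 78 = 120)
n(T, r) = 2*T/(744 + r) (n(T, r) = (2*T)/(744 + r) = 2*T/(744 + r))
n(S(N), -1819) - 1*(-2046402) = 2*120/(744 - 1819) - 1*(-2046402) = 2*120/(-1075) + 2046402 = 2*120*(-1/1075) + 2046402 = -48/215 + 2046402 = 439976382/215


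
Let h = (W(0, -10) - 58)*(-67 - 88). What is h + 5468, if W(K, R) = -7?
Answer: 15543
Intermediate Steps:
h = 10075 (h = (-7 - 58)*(-67 - 88) = -65*(-155) = 10075)
h + 5468 = 10075 + 5468 = 15543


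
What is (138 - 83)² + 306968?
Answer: 309993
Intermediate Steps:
(138 - 83)² + 306968 = 55² + 306968 = 3025 + 306968 = 309993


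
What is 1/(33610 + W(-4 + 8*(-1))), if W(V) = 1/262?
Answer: 262/8805821 ≈ 2.9753e-5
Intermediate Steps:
W(V) = 1/262
1/(33610 + W(-4 + 8*(-1))) = 1/(33610 + 1/262) = 1/(8805821/262) = 262/8805821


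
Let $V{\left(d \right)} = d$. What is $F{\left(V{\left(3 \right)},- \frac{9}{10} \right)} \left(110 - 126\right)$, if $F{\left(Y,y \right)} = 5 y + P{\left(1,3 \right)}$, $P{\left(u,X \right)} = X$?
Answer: $24$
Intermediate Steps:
$F{\left(Y,y \right)} = 3 + 5 y$ ($F{\left(Y,y \right)} = 5 y + 3 = 3 + 5 y$)
$F{\left(V{\left(3 \right)},- \frac{9}{10} \right)} \left(110 - 126\right) = \left(3 + 5 \left(- \frac{9}{10}\right)\right) \left(110 - 126\right) = \left(3 + 5 \left(\left(-9\right) \frac{1}{10}\right)\right) \left(-16\right) = \left(3 + 5 \left(- \frac{9}{10}\right)\right) \left(-16\right) = \left(3 - \frac{9}{2}\right) \left(-16\right) = \left(- \frac{3}{2}\right) \left(-16\right) = 24$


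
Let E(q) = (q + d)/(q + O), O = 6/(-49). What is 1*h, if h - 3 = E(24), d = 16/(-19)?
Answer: 8825/2223 ≈ 3.9699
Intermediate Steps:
d = -16/19 (d = 16*(-1/19) = -16/19 ≈ -0.84210)
O = -6/49 (O = 6*(-1/49) = -6/49 ≈ -0.12245)
E(q) = (-16/19 + q)/(-6/49 + q) (E(q) = (q - 16/19)/(q - 6/49) = (-16/19 + q)/(-6/49 + q))
h = 8825/2223 (h = 3 + 49*(-16 + 19*24)/(19*(-6 + 49*24)) = 3 + 49*(-16 + 456)/(19*(-6 + 1176)) = 3 + (49/19)*440/1170 = 3 + (49/19)*(1/1170)*440 = 3 + 2156/2223 = 8825/2223 ≈ 3.9699)
1*h = 1*(8825/2223) = 8825/2223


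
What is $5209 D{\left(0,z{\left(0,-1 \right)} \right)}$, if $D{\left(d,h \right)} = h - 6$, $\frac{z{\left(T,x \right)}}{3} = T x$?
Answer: $-31254$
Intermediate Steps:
$z{\left(T,x \right)} = 3 T x$
$D{\left(d,h \right)} = -6 + h$ ($D{\left(d,h \right)} = h - 6 = -6 + h$)
$5209 D{\left(0,z{\left(0,-1 \right)} \right)} = 5209 \left(-6 + 3 \cdot 0 \left(-1\right)\right) = 5209 \left(-6 + 0\right) = 5209 \left(-6\right) = -31254$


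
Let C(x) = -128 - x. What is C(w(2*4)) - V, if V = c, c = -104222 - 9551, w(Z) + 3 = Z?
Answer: 113640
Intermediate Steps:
w(Z) = -3 + Z
c = -113773
V = -113773
C(w(2*4)) - V = (-128 - (-3 + 2*4)) - 1*(-113773) = (-128 - (-3 + 8)) + 113773 = (-128 - 1*5) + 113773 = (-128 - 5) + 113773 = -133 + 113773 = 113640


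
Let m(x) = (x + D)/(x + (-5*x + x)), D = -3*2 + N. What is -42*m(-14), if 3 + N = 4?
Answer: 19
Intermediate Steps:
N = 1 (N = -3 + 4 = 1)
D = -5 (D = -3*2 + 1 = -6 + 1 = -5)
m(x) = -(-5 + x)/(3*x) (m(x) = (x - 5)/(x + (-5*x + x)) = (-5 + x)/(x - 4*x) = (-5 + x)/((-3*x)) = (-5 + x)*(-1/(3*x)) = -(-5 + x)/(3*x))
-42*m(-14) = -14*(5 - 1*(-14))/(-14) = -14*(-1)*(5 + 14)/14 = -14*(-1)*19/14 = -42*(-19/42) = 19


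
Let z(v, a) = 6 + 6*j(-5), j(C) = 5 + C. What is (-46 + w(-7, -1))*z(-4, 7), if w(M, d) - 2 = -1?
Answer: -270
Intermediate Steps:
w(M, d) = 1 (w(M, d) = 2 - 1 = 1)
z(v, a) = 6 (z(v, a) = 6 + 6*(5 - 5) = 6 + 6*0 = 6 + 0 = 6)
(-46 + w(-7, -1))*z(-4, 7) = (-46 + 1)*6 = -45*6 = -270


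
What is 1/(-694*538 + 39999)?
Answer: -1/333373 ≈ -2.9996e-6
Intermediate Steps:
1/(-694*538 + 39999) = 1/(-373372 + 39999) = 1/(-333373) = -1/333373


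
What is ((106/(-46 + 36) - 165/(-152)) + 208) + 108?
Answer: 232929/760 ≈ 306.49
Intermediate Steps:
((106/(-46 + 36) - 165/(-152)) + 208) + 108 = ((106/(-10) - 165*(-1/152)) + 208) + 108 = ((106*(-1/10) + 165/152) + 208) + 108 = ((-53/5 + 165/152) + 208) + 108 = (-7231/760 + 208) + 108 = 150849/760 + 108 = 232929/760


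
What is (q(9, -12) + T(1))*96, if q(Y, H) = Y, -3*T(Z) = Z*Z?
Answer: 832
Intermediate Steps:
T(Z) = -Z²/3 (T(Z) = -Z*Z/3 = -Z²/3)
(q(9, -12) + T(1))*96 = (9 - ⅓*1²)*96 = (9 - ⅓*1)*96 = (9 - ⅓)*96 = (26/3)*96 = 832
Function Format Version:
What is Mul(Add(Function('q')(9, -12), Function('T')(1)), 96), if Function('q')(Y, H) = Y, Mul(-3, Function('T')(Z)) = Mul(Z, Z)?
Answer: 832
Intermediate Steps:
Function('T')(Z) = Mul(Rational(-1, 3), Pow(Z, 2)) (Function('T')(Z) = Mul(Rational(-1, 3), Mul(Z, Z)) = Mul(Rational(-1, 3), Pow(Z, 2)))
Mul(Add(Function('q')(9, -12), Function('T')(1)), 96) = Mul(Add(9, Mul(Rational(-1, 3), Pow(1, 2))), 96) = Mul(Add(9, Mul(Rational(-1, 3), 1)), 96) = Mul(Add(9, Rational(-1, 3)), 96) = Mul(Rational(26, 3), 96) = 832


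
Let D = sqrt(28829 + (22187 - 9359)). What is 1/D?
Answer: sqrt(41657)/41657 ≈ 0.0048995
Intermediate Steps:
D = sqrt(41657) (D = sqrt(28829 + 12828) = sqrt(41657) ≈ 204.10)
1/D = 1/(sqrt(41657)) = sqrt(41657)/41657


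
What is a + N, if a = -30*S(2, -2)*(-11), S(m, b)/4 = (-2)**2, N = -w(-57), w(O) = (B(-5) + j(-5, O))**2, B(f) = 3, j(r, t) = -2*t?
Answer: -8409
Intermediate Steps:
w(O) = (3 - 2*O)**2
N = -13689 (N = -(-3 + 2*(-57))**2 = -(-3 - 114)**2 = -1*(-117)**2 = -1*13689 = -13689)
S(m, b) = 16 (S(m, b) = 4*(-2)**2 = 4*4 = 16)
a = 5280 (a = -30*16*(-11) = -480*(-11) = 5280)
a + N = 5280 - 13689 = -8409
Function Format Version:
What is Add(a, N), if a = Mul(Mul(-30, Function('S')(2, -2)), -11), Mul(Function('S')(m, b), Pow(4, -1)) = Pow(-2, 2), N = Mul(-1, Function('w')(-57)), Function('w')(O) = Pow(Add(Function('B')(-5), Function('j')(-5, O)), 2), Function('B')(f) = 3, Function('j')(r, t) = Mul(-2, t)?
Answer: -8409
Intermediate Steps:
Function('w')(O) = Pow(Add(3, Mul(-2, O)), 2)
N = -13689 (N = Mul(-1, Pow(Add(-3, Mul(2, -57)), 2)) = Mul(-1, Pow(Add(-3, -114), 2)) = Mul(-1, Pow(-117, 2)) = Mul(-1, 13689) = -13689)
Function('S')(m, b) = 16 (Function('S')(m, b) = Mul(4, Pow(-2, 2)) = Mul(4, 4) = 16)
a = 5280 (a = Mul(Mul(-30, 16), -11) = Mul(-480, -11) = 5280)
Add(a, N) = Add(5280, -13689) = -8409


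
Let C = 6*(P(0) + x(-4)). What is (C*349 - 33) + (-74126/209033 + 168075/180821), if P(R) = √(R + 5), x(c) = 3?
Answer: 236218657709186/37797556093 + 2094*√5 ≈ 10932.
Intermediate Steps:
P(R) = √(5 + R)
C = 18 + 6*√5 (C = 6*(√(5 + 0) + 3) = 6*(√5 + 3) = 6*(3 + √5) = 18 + 6*√5 ≈ 31.416)
(C*349 - 33) + (-74126/209033 + 168075/180821) = ((18 + 6*√5)*349 - 33) + (-74126/209033 + 168075/180821) = ((6282 + 2094*√5) - 33) + (-74126*1/209033 + 168075*(1/180821)) = (6249 + 2094*√5) + (-74126/209033 + 168075/180821) = (6249 + 2094*√5) + 21729684029/37797556093 = 236218657709186/37797556093 + 2094*√5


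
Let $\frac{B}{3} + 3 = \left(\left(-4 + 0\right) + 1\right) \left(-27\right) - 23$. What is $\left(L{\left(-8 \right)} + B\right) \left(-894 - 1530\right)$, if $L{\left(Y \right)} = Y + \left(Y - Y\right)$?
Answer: $-380568$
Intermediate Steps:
$L{\left(Y \right)} = Y$ ($L{\left(Y \right)} = Y + 0 = Y$)
$B = 165$ ($B = -9 + 3 \left(\left(\left(-4 + 0\right) + 1\right) \left(-27\right) - 23\right) = -9 + 3 \left(\left(-4 + 1\right) \left(-27\right) - 23\right) = -9 + 3 \left(\left(-3\right) \left(-27\right) - 23\right) = -9 + 3 \left(81 - 23\right) = -9 + 3 \cdot 58 = -9 + 174 = 165$)
$\left(L{\left(-8 \right)} + B\right) \left(-894 - 1530\right) = \left(-8 + 165\right) \left(-894 - 1530\right) = 157 \left(-2424\right) = -380568$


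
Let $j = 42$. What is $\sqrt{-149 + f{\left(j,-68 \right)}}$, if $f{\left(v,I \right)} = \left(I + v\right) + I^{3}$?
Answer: $i \sqrt{314607} \approx 560.9 i$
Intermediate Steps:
$f{\left(v,I \right)} = I + v + I^{3}$
$\sqrt{-149 + f{\left(j,-68 \right)}} = \sqrt{-149 + \left(-68 + 42 + \left(-68\right)^{3}\right)} = \sqrt{-149 - 314458} = \sqrt{-314607} = i \sqrt{314607}$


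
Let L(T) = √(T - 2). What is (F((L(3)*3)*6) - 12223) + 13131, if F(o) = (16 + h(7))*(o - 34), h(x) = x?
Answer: 540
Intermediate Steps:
L(T) = √(-2 + T)
F(o) = -782 + 23*o (F(o) = (16 + 7)*(o - 34) = 23*(-34 + o) = -782 + 23*o)
(F((L(3)*3)*6) - 12223) + 13131 = ((-782 + 23*((√(-2 + 3)*3)*6)) - 12223) + 13131 = ((-782 + 23*((√1*3)*6)) - 12223) + 13131 = ((-782 + 23*((1*3)*6)) - 12223) + 13131 = ((-782 + 23*(3*6)) - 12223) + 13131 = ((-782 + 23*18) - 12223) + 13131 = ((-782 + 414) - 12223) + 13131 = (-368 - 12223) + 13131 = -12591 + 13131 = 540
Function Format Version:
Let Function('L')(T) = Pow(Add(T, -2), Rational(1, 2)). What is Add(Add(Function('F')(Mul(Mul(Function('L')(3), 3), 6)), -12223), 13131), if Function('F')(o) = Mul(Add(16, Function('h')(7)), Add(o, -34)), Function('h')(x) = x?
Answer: 540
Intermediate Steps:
Function('L')(T) = Pow(Add(-2, T), Rational(1, 2))
Function('F')(o) = Add(-782, Mul(23, o)) (Function('F')(o) = Mul(Add(16, 7), Add(o, -34)) = Mul(23, Add(-34, o)) = Add(-782, Mul(23, o)))
Add(Add(Function('F')(Mul(Mul(Function('L')(3), 3), 6)), -12223), 13131) = Add(Add(Add(-782, Mul(23, Mul(Mul(Pow(Add(-2, 3), Rational(1, 2)), 3), 6))), -12223), 13131) = Add(Add(Add(-782, Mul(23, Mul(Mul(Pow(1, Rational(1, 2)), 3), 6))), -12223), 13131) = Add(Add(Add(-782, Mul(23, Mul(Mul(1, 3), 6))), -12223), 13131) = Add(Add(Add(-782, Mul(23, Mul(3, 6))), -12223), 13131) = Add(Add(Add(-782, Mul(23, 18)), -12223), 13131) = Add(Add(Add(-782, 414), -12223), 13131) = Add(Add(-368, -12223), 13131) = Add(-12591, 13131) = 540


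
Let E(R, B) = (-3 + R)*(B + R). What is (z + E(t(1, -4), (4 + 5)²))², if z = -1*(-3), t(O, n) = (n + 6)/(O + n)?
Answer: 6885376/81 ≈ 85005.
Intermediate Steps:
t(O, n) = (6 + n)/(O + n)
z = 3
(z + E(t(1, -4), (4 + 5)²))² = (3 + (((6 - 4)/(1 - 4))² - 3*(4 + 5)² - 3*(6 - 4)/(1 - 4) + (4 + 5)²*((6 - 4)/(1 - 4))))² = (3 + ((2/(-3))² - 3*9² - 3*2/(-3) + 9²*(2/(-3))))² = (3 + ((-⅓*2)² - 3*81 - (-1)*2 + 81*(-⅓*2)))² = (3 + ((-⅔)² - 243 - 3*(-⅔) + 81*(-⅔)))² = (3 + (4/9 - 243 + 2 - 54))² = (3 - 2651/9)² = (-2624/9)² = 6885376/81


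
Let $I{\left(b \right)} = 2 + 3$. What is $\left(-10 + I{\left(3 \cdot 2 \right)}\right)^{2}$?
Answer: $25$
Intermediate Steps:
$I{\left(b \right)} = 5$
$\left(-10 + I{\left(3 \cdot 2 \right)}\right)^{2} = \left(-10 + 5\right)^{2} = \left(-5\right)^{2} = 25$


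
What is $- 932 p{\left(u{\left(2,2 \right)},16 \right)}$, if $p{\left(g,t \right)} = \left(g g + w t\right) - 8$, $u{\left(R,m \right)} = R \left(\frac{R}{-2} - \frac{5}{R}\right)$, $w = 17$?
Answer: $-291716$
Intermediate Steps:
$u{\left(R,m \right)} = R \left(- \frac{5}{R} - \frac{R}{2}\right)$ ($u{\left(R,m \right)} = R \left(R \left(- \frac{1}{2}\right) - \frac{5}{R}\right) = R \left(- \frac{R}{2} - \frac{5}{R}\right) = R \left(- \frac{5}{R} - \frac{R}{2}\right)$)
$p{\left(g,t \right)} = -8 + g^{2} + 17 t$ ($p{\left(g,t \right)} = \left(g g + 17 t\right) - 8 = \left(g^{2} + 17 t\right) - 8 = -8 + g^{2} + 17 t$)
$- 932 p{\left(u{\left(2,2 \right)},16 \right)} = - 932 \left(-8 + \left(-5 - \frac{2^{2}}{2}\right)^{2} + 17 \cdot 16\right) = - 932 \left(-8 + \left(-5 - 2\right)^{2} + 272\right) = - 932 \left(-8 + \left(-7\right)^{2} + 272\right) = - 932 \left(-8 + 49 + 272\right) = \left(-932\right) 313 = -291716$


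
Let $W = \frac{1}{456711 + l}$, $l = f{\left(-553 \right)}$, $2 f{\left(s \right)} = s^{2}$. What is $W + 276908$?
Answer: $\frac{337614817750}{1219231} \approx 2.7691 \cdot 10^{5}$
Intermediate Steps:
$f{\left(s \right)} = \frac{s^{2}}{2}$
$l = \frac{305809}{2}$ ($l = \frac{\left(-553\right)^{2}}{2} = \frac{1}{2} \cdot 305809 = \frac{305809}{2} \approx 1.529 \cdot 10^{5}$)
$W = \frac{2}{1219231}$ ($W = \frac{1}{456711 + \frac{305809}{2}} = \frac{1}{\frac{1219231}{2}} = \frac{2}{1219231} \approx 1.6404 \cdot 10^{-6}$)
$W + 276908 = \frac{2}{1219231} + 276908 = \frac{337614817750}{1219231}$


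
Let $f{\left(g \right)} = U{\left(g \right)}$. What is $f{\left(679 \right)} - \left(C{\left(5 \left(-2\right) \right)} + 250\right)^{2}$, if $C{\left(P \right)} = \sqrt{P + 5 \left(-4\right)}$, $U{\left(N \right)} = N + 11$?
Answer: $690 - \left(250 + i \sqrt{30}\right)^{2} \approx -61780.0 - 2738.6 i$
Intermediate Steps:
$U{\left(N \right)} = 11 + N$
$C{\left(P \right)} = \sqrt{-20 + P}$ ($C{\left(P \right)} = \sqrt{P - 20} = \sqrt{-20 + P}$)
$f{\left(g \right)} = 11 + g$
$f{\left(679 \right)} - \left(C{\left(5 \left(-2\right) \right)} + 250\right)^{2} = \left(11 + 679\right) - \left(\sqrt{-20 + 5 \left(-2\right)} + 250\right)^{2} = 690 - \left(\sqrt{-20 - 10} + 250\right)^{2} = 690 - \left(\sqrt{-30} + 250\right)^{2} = 690 - \left(i \sqrt{30} + 250\right)^{2} = 690 - \left(250 + i \sqrt{30}\right)^{2}$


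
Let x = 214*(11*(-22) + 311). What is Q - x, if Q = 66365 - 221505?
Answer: -169906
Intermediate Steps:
x = 14766 (x = 214*(-242 + 311) = 214*69 = 14766)
Q = -155140
Q - x = -155140 - 1*14766 = -155140 - 14766 = -169906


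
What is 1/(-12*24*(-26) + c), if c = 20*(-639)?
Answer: -1/5292 ≈ -0.00018896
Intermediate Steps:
c = -12780
1/(-12*24*(-26) + c) = 1/(-12*24*(-26) - 12780) = 1/(-288*(-26) - 12780) = 1/(7488 - 12780) = 1/(-5292) = -1/5292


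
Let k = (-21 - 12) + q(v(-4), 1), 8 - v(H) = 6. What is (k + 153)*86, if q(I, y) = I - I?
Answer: 10320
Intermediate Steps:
v(H) = 2 (v(H) = 8 - 1*6 = 8 - 6 = 2)
q(I, y) = 0
k = -33 (k = (-21 - 12) + 0 = -33 + 0 = -33)
(k + 153)*86 = (-33 + 153)*86 = 120*86 = 10320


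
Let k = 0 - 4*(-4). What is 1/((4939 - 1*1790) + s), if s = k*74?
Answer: 1/4333 ≈ 0.00023079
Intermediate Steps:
k = 16 (k = 0 + 16 = 16)
s = 1184 (s = 16*74 = 1184)
1/((4939 - 1*1790) + s) = 1/((4939 - 1*1790) + 1184) = 1/((4939 - 1790) + 1184) = 1/(3149 + 1184) = 1/4333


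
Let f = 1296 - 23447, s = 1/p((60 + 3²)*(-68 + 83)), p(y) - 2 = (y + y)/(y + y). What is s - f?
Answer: 66454/3 ≈ 22151.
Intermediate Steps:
p(y) = 3 (p(y) = 2 + (y + y)/(y + y) = 2 + (2*y)/((2*y)) = 2 + (2*y)*(1/(2*y)) = 2 + 1 = 3)
s = ⅓ (s = 1/3 = ⅓ ≈ 0.33333)
f = -22151
s - f = ⅓ - 1*(-22151) = ⅓ + 22151 = 66454/3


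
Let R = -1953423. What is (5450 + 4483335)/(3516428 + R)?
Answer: 897757/312601 ≈ 2.8719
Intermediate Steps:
(5450 + 4483335)/(3516428 + R) = (5450 + 4483335)/(3516428 - 1953423) = 4488785/1563005 = 4488785*(1/1563005) = 897757/312601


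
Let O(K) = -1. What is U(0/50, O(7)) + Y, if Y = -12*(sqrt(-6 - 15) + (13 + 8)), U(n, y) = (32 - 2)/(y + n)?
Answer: -282 - 12*I*sqrt(21) ≈ -282.0 - 54.991*I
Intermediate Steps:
U(n, y) = 30/(n + y)
Y = -252 - 12*I*sqrt(21) (Y = -12*(sqrt(-21) + 21) = -12*(I*sqrt(21) + 21) = -12*(21 + I*sqrt(21)) = -252 - 12*I*sqrt(21) ≈ -252.0 - 54.991*I)
U(0/50, O(7)) + Y = 30/(0/50 - 1) + (-252 - 12*I*sqrt(21)) = 30/(0*(1/50) - 1) + (-252 - 12*I*sqrt(21)) = 30/(0 - 1) + (-252 - 12*I*sqrt(21)) = 30/(-1) + (-252 - 12*I*sqrt(21)) = 30*(-1) + (-252 - 12*I*sqrt(21)) = -30 + (-252 - 12*I*sqrt(21)) = -282 - 12*I*sqrt(21)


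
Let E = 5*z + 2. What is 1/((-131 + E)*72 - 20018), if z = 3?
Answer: -1/28226 ≈ -3.5428e-5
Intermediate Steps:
E = 17 (E = 5*3 + 2 = 15 + 2 = 17)
1/((-131 + E)*72 - 20018) = 1/((-131 + 17)*72 - 20018) = 1/(-114*72 - 20018) = 1/(-8208 - 20018) = 1/(-28226) = -1/28226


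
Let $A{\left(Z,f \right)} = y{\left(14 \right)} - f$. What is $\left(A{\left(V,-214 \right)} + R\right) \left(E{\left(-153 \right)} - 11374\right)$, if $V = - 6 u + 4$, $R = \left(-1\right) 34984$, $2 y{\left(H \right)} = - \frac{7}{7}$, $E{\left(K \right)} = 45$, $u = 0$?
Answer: $\frac{787829989}{2} \approx 3.9391 \cdot 10^{8}$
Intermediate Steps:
$y{\left(H \right)} = - \frac{1}{2}$ ($y{\left(H \right)} = \frac{\left(-7\right) \frac{1}{7}}{2} = \frac{1}{2} \left(-1\right) = - \frac{1}{2}$)
$R = -34984$
$V = 4$ ($V = \left(-6\right) 0 + 4 = 0 + 4 = 4$)
$A{\left(Z,f \right)} = - \frac{1}{2} - f$
$\left(A{\left(V,-214 \right)} + R\right) \left(E{\left(-153 \right)} - 11374\right) = \left(\left(- \frac{1}{2} - -214\right) - 34984\right) \left(45 - 11374\right) = \left(\left(- \frac{1}{2} + 214\right) - 34984\right) \left(-11329\right) = \left(\frac{427}{2} - 34984\right) \left(-11329\right) = \left(- \frac{69541}{2}\right) \left(-11329\right) = \frac{787829989}{2}$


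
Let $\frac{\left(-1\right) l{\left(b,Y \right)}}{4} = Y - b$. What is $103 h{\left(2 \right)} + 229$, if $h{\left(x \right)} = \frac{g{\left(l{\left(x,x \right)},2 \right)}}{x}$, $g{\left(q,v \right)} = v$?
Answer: $332$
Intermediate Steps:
$l{\left(b,Y \right)} = - 4 Y + 4 b$ ($l{\left(b,Y \right)} = - 4 \left(Y - b\right) = - 4 Y + 4 b$)
$h{\left(x \right)} = \frac{2}{x}$
$103 h{\left(2 \right)} + 229 = 103 \cdot \frac{2}{2} + 229 = 103 \cdot 2 \cdot \frac{1}{2} + 229 = 103 \cdot 1 + 229 = 103 + 229 = 332$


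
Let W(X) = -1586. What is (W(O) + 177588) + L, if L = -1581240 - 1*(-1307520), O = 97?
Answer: -97718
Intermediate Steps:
L = -273720 (L = -1581240 + 1307520 = -273720)
(W(O) + 177588) + L = (-1586 + 177588) - 273720 = 176002 - 273720 = -97718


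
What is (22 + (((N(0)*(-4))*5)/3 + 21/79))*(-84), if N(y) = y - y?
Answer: -147756/79 ≈ -1870.3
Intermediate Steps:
N(y) = 0
(22 + (((N(0)*(-4))*5)/3 + 21/79))*(-84) = (22 + (((0*(-4))*5)/3 + 21/79))*(-84) = (22 + ((0*5)*(⅓) + 21*(1/79)))*(-84) = (22 + (0*(⅓) + 21/79))*(-84) = (22 + (0 + 21/79))*(-84) = (22 + 21/79)*(-84) = (1759/79)*(-84) = -147756/79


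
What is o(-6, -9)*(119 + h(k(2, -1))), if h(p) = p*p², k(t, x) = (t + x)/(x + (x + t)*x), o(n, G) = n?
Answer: -2853/4 ≈ -713.25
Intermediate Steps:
k(t, x) = (t + x)/(x + x*(t + x)) (k(t, x) = (t + x)/(x + (t + x)*x) = (t + x)/(x + x*(t + x)))
h(p) = p³
o(-6, -9)*(119 + h(k(2, -1))) = -6*(119 + ((2 - 1)/((-1)*(1 + 2 - 1)))³) = -6*(119 + (-1*1/2)³) = -6*(119 + (-1*½*1)³) = -6*(119 + (-½)³) = -6*(119 - ⅛) = -6*951/8 = -2853/4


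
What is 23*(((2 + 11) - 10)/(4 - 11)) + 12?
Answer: 15/7 ≈ 2.1429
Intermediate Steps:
23*(((2 + 11) - 10)/(4 - 11)) + 12 = 23*((13 - 10)/(-7)) + 12 = 23*(3*(-⅐)) + 12 = 23*(-3/7) + 12 = -69/7 + 12 = 15/7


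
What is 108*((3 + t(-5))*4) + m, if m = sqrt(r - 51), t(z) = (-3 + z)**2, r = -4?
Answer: 28944 + I*sqrt(55) ≈ 28944.0 + 7.4162*I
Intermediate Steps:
m = I*sqrt(55) (m = sqrt(-4 - 51) = sqrt(-55) = I*sqrt(55) ≈ 7.4162*I)
108*((3 + t(-5))*4) + m = 108*((3 + (-3 - 5)**2)*4) + I*sqrt(55) = 108*((3 + (-8)**2)*4) + I*sqrt(55) = 108*((3 + 64)*4) + I*sqrt(55) = 108*(67*4) + I*sqrt(55) = 108*268 + I*sqrt(55) = 28944 + I*sqrt(55)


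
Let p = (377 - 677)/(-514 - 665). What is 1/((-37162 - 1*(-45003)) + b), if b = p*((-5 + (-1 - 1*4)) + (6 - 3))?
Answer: 393/3080813 ≈ 0.00012756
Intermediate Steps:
p = 100/393 (p = -300/(-1179) = -300*(-1/1179) = 100/393 ≈ 0.25445)
b = -700/393 (b = 100*((-5 + (-1 - 1*4)) + (6 - 3))/393 = 100*((-5 + (-1 - 4)) + 3)/393 = 100*((-5 - 5) + 3)/393 = 100*(-10 + 3)/393 = (100/393)*(-7) = -700/393 ≈ -1.7812)
1/((-37162 - 1*(-45003)) + b) = 1/((-37162 - 1*(-45003)) - 700/393) = 1/((-37162 + 45003) - 700/393) = 1/(7841 - 700/393) = 1/(3080813/393) = 393/3080813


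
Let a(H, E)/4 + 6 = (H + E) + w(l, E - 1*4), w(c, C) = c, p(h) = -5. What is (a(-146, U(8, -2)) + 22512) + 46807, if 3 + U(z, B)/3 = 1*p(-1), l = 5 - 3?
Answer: 68623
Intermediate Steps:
l = 2
U(z, B) = -24 (U(z, B) = -9 + 3*(1*(-5)) = -9 + 3*(-5) = -9 - 15 = -24)
a(H, E) = -16 + 4*E + 4*H (a(H, E) = -24 + 4*((H + E) + 2) = -24 + 4*((E + H) + 2) = -24 + 4*(2 + E + H) = -24 + (8 + 4*E + 4*H) = -16 + 4*E + 4*H)
(a(-146, U(8, -2)) + 22512) + 46807 = ((-16 + 4*(-24) + 4*(-146)) + 22512) + 46807 = ((-16 - 96 - 584) + 22512) + 46807 = (-696 + 22512) + 46807 = 21816 + 46807 = 68623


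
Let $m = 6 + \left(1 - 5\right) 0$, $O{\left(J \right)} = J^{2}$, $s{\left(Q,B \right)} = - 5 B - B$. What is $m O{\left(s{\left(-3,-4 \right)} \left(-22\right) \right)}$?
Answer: $1672704$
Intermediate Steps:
$s{\left(Q,B \right)} = - 6 B$
$m = 6$ ($m = 6 - 0 = 6 + 0 = 6$)
$m O{\left(s{\left(-3,-4 \right)} \left(-22\right) \right)} = 6 \left(\left(-6\right) \left(-4\right) \left(-22\right)\right)^{2} = 6 \left(24 \left(-22\right)\right)^{2} = 6 \left(-528\right)^{2} = 6 \cdot 278784 = 1672704$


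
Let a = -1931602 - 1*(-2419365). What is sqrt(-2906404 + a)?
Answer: 17*I*sqrt(8369) ≈ 1555.2*I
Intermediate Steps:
a = 487763 (a = -1931602 + 2419365 = 487763)
sqrt(-2906404 + a) = sqrt(-2906404 + 487763) = sqrt(-2418641) = 17*I*sqrt(8369)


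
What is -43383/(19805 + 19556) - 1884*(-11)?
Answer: 815673981/39361 ≈ 20723.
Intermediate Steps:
-43383/(19805 + 19556) - 1884*(-11) = -43383/39361 + 20724 = 815673981/39361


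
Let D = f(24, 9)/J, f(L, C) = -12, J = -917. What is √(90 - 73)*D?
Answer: 12*√17/917 ≈ 0.053956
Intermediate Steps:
D = 12/917 (D = -12/(-917) = -12*(-1/917) = 12/917 ≈ 0.013086)
√(90 - 73)*D = √(90 - 73)*(12/917) = √17*(12/917) = 12*√17/917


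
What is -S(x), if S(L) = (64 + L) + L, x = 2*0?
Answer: -64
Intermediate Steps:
x = 0
S(L) = 64 + 2*L
-S(x) = -(64 + 2*0) = -(64 + 0) = -1*64 = -64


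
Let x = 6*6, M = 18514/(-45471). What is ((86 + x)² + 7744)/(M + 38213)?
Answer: 1028917788/1737564809 ≈ 0.59216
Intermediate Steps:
M = -18514/45471 (M = 18514*(-1/45471) = -18514/45471 ≈ -0.40716)
x = 36
((86 + x)² + 7744)/(M + 38213) = ((86 + 36)² + 7744)/(-18514/45471 + 38213) = (122² + 7744)/(1737564809/45471) = (14884 + 7744)*(45471/1737564809) = 22628*(45471/1737564809) = 1028917788/1737564809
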